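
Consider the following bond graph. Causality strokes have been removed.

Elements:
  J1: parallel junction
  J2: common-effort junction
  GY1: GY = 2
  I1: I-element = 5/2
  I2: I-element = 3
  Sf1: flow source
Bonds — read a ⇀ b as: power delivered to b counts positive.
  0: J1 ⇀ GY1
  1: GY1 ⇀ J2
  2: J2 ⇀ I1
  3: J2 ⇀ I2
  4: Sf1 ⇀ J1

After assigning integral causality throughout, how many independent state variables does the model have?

2  (I1, I2 all integral)

b4 stroke→Sf1  (Sf1 (Sf) sets flow on bond)
b0 stroke→J1  (closing 0-jn rule on J1)
b1 stroke→J2  (GY GY1: same side as bond 0)
b2 stroke→I1  (0-jn J2 has e-setter on 1)
b3 stroke→I2  (J2: bond 1 brought effort, rest push out)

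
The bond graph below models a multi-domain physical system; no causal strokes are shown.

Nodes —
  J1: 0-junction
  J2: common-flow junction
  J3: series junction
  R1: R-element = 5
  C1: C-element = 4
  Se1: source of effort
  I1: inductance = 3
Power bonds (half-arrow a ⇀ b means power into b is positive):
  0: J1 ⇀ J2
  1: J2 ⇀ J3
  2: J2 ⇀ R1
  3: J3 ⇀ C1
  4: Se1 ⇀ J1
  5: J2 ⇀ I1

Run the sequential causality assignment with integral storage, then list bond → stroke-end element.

b0 →J2
b1 →J2
b2 →J2
b3 →J3
b4 →J1
b5 →I1

b4 |J1  (Se1 (Se) sets effort on bond)
b0 |J2  (J1 effort already set via bond 4)
b3 |J3  (C1 outputs effort q/C1)
b1 |J2  (only one flow-in slot at J3)
b5 |I1  (I1: I, integral causality)
b2 |J2  (J2 flow already set via bond 5)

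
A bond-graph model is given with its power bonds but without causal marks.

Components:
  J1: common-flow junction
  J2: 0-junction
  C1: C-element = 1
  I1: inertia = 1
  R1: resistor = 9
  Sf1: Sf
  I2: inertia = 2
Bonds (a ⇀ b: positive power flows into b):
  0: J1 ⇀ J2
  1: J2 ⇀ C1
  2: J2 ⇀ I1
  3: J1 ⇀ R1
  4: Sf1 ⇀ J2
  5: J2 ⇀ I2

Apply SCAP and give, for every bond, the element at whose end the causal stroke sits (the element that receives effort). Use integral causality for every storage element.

#4 →Sf1  (source Sf1 imposes f)
#1 →J2  (C1 outputs effort q/C1)
#0 →J1  (J2 effort already set via bond 1)
#2 →I1  (J2: bond 1 brought effort, rest push out)
#5 →I2  (0-jn J2 has e-setter on 1)
#3 →R1  (closing 1-jn rule on J1)

#0 stroke at J1
#1 stroke at J2
#2 stroke at I1
#3 stroke at R1
#4 stroke at Sf1
#5 stroke at I2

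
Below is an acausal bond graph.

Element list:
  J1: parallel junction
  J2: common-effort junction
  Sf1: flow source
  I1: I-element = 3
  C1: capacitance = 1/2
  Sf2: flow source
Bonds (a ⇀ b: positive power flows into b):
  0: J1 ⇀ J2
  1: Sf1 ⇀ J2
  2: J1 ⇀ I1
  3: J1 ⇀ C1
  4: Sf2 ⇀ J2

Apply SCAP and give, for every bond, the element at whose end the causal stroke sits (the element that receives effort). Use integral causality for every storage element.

#1 |Sf1  (Sf1 (Sf) sets flow on bond)
#4 |Sf2  (source Sf2 imposes f)
#0 |J2  (J2: last free bond brings effort in)
#2 |I1  (I1 integral (f out))
#3 |J1  (J1: last free bond brings effort in)

β0 →J2
β1 →Sf1
β2 →I1
β3 →J1
β4 →Sf2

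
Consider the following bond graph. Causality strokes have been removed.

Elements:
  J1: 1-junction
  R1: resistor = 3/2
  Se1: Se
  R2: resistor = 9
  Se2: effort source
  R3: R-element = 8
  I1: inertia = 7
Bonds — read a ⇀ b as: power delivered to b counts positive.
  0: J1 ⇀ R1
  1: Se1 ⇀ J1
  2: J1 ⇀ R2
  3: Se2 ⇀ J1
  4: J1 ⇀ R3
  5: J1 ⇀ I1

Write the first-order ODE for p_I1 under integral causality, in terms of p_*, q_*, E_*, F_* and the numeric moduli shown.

dp_I1/dt = E_Se1 + E_Se2 - 37*p_I1/14

#1 stroke at J1  (source Se1 imposes e)
#3 stroke at J1  (Se2 (Se) sets effort on bond)
#5 stroke at I1  (I1 outputs flow p/I1)
#0 stroke at J1  (1-jn J1 has f-setter on 5)
#2 stroke at J1  (J1 flow already set via bond 5)
#4 stroke at J1  (1-jn J1 has f-setter on 5)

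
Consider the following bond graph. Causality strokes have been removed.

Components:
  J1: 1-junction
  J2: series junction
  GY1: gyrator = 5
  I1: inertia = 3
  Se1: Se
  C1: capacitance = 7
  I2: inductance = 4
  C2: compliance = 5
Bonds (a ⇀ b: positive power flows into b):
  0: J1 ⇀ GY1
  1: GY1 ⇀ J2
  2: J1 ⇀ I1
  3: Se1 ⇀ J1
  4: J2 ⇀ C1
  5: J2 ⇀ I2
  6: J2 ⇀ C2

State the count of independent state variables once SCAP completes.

4  (C1, C2, I1, I2 all integral)

β3 |J1  (Se1 fixes effort; stroke away)
β2 |I1  (I1 integral (f out))
β0 |J1  (1-jn J1 has f-setter on 2)
β1 |J2  (through GY1, causality inverts; strokes same side of GY1)
β4 |J2  (prefer integral on C1)
β5 |I2  (prefer integral on I2)
β6 |J2  (J2: bond 5 brought flow, rest push out)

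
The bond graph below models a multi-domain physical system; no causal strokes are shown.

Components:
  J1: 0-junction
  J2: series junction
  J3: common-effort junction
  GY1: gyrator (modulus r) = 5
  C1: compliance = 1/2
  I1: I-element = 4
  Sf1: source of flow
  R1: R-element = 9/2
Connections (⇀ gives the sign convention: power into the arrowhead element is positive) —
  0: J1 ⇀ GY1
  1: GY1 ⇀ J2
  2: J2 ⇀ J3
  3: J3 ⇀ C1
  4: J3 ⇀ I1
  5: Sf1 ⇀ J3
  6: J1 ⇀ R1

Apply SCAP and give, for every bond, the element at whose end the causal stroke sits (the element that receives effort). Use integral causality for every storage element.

#5 stroke→Sf1  (Sf1: flow source, stroke at near end)
#3 stroke→J3  (C1 integral (e out))
#2 stroke→J2  (common-e at J3 fixed by 3)
#4 stroke→I1  (0-jn J3 has e-setter on 3)
#1 stroke→GY1  (J2 needs exactly one f-in)
#0 stroke→GY1  (GY GY1: same side as bond 1)
#6 stroke→J1  (closing 0-jn rule on J1)

b0 →GY1
b1 →GY1
b2 →J2
b3 →J3
b4 →I1
b5 →Sf1
b6 →J1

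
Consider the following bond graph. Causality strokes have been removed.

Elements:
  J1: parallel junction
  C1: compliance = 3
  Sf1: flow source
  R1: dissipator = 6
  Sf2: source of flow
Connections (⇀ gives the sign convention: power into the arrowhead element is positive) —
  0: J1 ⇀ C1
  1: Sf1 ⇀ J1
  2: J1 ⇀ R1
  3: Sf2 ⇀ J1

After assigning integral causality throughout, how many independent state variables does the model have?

1  (C1 all integral)

β1 stroke→Sf1  (Sf1 fixes flow; stroke at Sf1)
β3 stroke→Sf2  (Sf2: flow source, stroke at near end)
β0 stroke→J1  (C1: C, integral causality)
β2 stroke→R1  (J1 effort already set via bond 0)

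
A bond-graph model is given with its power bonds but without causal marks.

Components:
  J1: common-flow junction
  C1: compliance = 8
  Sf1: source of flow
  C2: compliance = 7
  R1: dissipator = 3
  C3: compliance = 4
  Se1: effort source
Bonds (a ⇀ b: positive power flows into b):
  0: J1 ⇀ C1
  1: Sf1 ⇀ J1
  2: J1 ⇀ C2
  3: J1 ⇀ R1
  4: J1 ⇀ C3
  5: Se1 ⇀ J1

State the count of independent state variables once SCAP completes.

3  (C1, C2, C3 all integral)

bond 1 |Sf1  (Sf1 fixes flow; stroke at Sf1)
bond 5 |J1  (Se1 (Se) sets effort on bond)
bond 0 |J1  (J1 flow already set via bond 1)
bond 2 |J1  (1-jn J1 has f-setter on 1)
bond 3 |J1  (common-f at J1 fixed by 1)
bond 4 |J1  (J1 flow already set via bond 1)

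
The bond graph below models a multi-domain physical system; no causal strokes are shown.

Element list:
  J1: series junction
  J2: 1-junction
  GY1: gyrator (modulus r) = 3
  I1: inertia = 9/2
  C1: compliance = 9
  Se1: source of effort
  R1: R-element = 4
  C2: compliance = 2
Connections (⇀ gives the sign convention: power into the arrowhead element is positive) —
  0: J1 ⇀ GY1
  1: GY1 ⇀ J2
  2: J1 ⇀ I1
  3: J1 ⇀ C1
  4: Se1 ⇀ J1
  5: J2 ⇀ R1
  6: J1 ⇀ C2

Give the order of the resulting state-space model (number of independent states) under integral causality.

#4 |J1  (Se1 fixes effort; stroke away)
#2 |I1  (I1: I, integral causality)
#0 |J1  (1-jn J1 has f-setter on 2)
#3 |J1  (common-f at J1 fixed by 2)
#6 |J1  (common-f at J1 fixed by 2)
#1 |J2  (GY1 both-in/both-out from 0)
#5 |R1  (only one flow-in slot at J2)

3  (C1, C2, I1 all integral)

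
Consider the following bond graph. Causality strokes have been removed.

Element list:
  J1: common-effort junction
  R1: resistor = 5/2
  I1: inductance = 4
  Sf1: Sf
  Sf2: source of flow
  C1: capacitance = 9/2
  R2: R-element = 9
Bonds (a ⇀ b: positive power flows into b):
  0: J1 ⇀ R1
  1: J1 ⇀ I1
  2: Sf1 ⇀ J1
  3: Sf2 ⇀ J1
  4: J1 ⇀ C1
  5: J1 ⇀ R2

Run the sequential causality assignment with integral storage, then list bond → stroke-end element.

β2 stroke at Sf1  (Sf1 (Sf) sets flow on bond)
β3 stroke at Sf2  (Sf2 fixes flow; stroke at Sf2)
β1 stroke at I1  (I1: I, integral causality)
β4 stroke at J1  (C1 integral (e out))
β0 stroke at R1  (common-e at J1 fixed by 4)
β5 stroke at R2  (0-jn J1 has e-setter on 4)

b0 →R1
b1 →I1
b2 →Sf1
b3 →Sf2
b4 →J1
b5 →R2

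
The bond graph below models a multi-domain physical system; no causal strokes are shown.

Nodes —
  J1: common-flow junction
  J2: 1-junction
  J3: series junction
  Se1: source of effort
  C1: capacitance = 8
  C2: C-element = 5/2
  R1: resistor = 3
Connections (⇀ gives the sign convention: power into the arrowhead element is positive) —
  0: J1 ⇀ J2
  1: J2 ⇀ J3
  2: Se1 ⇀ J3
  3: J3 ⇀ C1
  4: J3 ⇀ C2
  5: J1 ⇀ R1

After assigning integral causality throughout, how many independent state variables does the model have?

2  (C1, C2 all integral)

#2 stroke→J3  (Se1 fixes effort; stroke away)
#3 stroke→J3  (C1: C, integral causality)
#4 stroke→J3  (C2 integral (e out))
#1 stroke→J2  (J3 needs exactly one f-in)
#0 stroke→J1  (closing 1-jn rule on J2)
#5 stroke→R1  (only one flow-in slot at J1)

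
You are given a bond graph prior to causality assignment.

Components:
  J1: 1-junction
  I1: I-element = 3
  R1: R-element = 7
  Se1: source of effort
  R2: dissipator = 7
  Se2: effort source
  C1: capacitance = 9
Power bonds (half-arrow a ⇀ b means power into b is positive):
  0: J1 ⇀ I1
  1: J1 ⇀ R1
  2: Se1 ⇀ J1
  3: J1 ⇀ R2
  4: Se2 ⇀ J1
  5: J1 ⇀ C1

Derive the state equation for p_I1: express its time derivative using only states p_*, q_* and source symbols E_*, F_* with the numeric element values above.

dp_I1/dt = E_Se1 + E_Se2 - 14*p_I1/3 - q_C1/9

b2 stroke at J1  (Se1 fixes effort; stroke away)
b4 stroke at J1  (Se2 fixes effort; stroke away)
b0 stroke at I1  (prefer integral on I1)
b1 stroke at J1  (common-f at J1 fixed by 0)
b3 stroke at J1  (J1: bond 0 brought flow, rest push out)
b5 stroke at J1  (J1: bond 0 brought flow, rest push out)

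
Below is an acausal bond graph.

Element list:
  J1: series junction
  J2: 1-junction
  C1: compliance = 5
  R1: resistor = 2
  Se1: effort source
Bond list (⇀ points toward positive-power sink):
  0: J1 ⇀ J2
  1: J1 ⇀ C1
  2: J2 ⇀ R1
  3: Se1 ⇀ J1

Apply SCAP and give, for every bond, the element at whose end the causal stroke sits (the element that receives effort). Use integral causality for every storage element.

b3 stroke at J1  (source Se1 imposes e)
b1 stroke at J1  (C1 outputs effort q/C1)
b0 stroke at J2  (only one flow-in slot at J1)
b2 stroke at R1  (only one flow-in slot at J2)

bond 0 stroke→J2
bond 1 stroke→J1
bond 2 stroke→R1
bond 3 stroke→J1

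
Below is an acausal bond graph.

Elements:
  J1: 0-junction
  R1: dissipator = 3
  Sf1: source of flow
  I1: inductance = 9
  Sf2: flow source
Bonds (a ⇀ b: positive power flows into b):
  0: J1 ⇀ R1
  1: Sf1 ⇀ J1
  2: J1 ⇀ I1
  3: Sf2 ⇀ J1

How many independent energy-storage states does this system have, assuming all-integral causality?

1  (I1 all integral)

bond 1 |Sf1  (Sf1 (Sf) sets flow on bond)
bond 3 |Sf2  (Sf2 (Sf) sets flow on bond)
bond 2 |I1  (I1 outputs flow p/I1)
bond 0 |J1  (J1 needs exactly one e-in)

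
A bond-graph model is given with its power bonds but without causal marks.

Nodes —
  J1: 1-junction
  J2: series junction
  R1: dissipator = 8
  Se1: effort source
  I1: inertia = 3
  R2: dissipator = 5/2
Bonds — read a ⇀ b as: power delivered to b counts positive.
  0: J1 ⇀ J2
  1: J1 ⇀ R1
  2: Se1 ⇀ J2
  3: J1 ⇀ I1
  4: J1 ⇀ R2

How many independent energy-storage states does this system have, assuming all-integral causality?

β2 |J2  (Se1 fixes effort; stroke away)
β0 |J1  (J2 needs exactly one f-in)
β3 |I1  (I1: I, integral causality)
β1 |J1  (J1 flow already set via bond 3)
β4 |J1  (common-f at J1 fixed by 3)

1  (I1 all integral)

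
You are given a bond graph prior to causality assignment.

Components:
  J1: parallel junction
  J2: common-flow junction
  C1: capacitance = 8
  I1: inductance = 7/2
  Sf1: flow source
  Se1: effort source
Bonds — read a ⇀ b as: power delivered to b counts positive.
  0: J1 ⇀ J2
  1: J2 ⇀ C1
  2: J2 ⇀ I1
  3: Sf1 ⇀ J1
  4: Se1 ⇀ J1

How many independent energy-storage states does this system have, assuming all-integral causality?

b3 stroke at Sf1  (Sf1: flow source, stroke at near end)
b4 stroke at J1  (Se1 (Se) sets effort on bond)
b0 stroke at J2  (J1: bond 4 brought effort, rest push out)
b1 stroke at J2  (C1 integral (e out))
b2 stroke at I1  (only one flow-in slot at J2)

2  (C1, I1 all integral)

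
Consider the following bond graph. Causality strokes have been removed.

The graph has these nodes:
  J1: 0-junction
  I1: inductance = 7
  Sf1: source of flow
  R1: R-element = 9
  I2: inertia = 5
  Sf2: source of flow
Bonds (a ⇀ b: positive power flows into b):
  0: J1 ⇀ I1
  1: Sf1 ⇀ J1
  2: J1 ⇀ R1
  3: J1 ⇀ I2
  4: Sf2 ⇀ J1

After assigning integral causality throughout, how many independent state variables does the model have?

2  (I1, I2 all integral)

β1 stroke→Sf1  (Sf1 (Sf) sets flow on bond)
β4 stroke→Sf2  (Sf2: flow source, stroke at near end)
β0 stroke→I1  (I1: I, integral causality)
β3 stroke→I2  (prefer integral on I2)
β2 stroke→J1  (closing 0-jn rule on J1)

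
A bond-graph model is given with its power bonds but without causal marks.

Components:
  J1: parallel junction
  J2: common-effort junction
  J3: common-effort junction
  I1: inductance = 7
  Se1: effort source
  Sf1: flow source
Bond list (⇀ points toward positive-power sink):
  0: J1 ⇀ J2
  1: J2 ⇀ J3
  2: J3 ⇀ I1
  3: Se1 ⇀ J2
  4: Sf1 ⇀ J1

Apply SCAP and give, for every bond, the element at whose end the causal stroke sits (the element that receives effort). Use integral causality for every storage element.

b3 →J2  (Se1 fixes effort; stroke away)
b4 →Sf1  (source Sf1 imposes f)
b0 →J1  (closing 0-jn rule on J1)
b1 →J3  (common-e at J2 fixed by 3)
b2 →I1  (0-jn J3 has e-setter on 1)

β0 →J1
β1 →J3
β2 →I1
β3 →J2
β4 →Sf1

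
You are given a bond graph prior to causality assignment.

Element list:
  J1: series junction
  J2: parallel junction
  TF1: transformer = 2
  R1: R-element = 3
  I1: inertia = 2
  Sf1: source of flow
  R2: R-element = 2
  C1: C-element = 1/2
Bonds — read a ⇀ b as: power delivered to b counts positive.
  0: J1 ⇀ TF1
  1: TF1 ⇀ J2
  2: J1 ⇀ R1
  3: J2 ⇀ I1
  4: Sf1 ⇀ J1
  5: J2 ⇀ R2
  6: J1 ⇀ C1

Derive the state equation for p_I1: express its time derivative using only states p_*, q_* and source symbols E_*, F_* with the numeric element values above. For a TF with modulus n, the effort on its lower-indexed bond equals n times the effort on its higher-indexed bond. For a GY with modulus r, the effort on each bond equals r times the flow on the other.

dp_I1/dt = 4*F_Sf1 - p_I1

b4 →Sf1  (Sf1 (Sf) sets flow on bond)
b0 →J1  (common-f at J1 fixed by 4)
b2 →J1  (1-jn J1 has f-setter on 4)
b6 →J1  (J1 flow already set via bond 4)
b1 →TF1  (TF1 one-in-one-out from 0)
b3 →I1  (I1: I, integral causality)
b5 →J2  (J2 needs exactly one e-in)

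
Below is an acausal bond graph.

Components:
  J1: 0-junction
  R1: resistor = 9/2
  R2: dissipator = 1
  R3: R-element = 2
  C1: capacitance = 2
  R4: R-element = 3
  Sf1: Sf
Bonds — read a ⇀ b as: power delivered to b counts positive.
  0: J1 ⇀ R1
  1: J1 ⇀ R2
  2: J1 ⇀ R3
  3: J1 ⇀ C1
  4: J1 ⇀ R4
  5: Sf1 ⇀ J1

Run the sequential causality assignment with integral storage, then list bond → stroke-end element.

bond 5 stroke at Sf1  (source Sf1 imposes f)
bond 3 stroke at J1  (C1 integral (e out))
bond 0 stroke at R1  (J1 effort already set via bond 3)
bond 1 stroke at R2  (0-jn J1 has e-setter on 3)
bond 2 stroke at R3  (J1 effort already set via bond 3)
bond 4 stroke at R4  (J1: bond 3 brought effort, rest push out)

bond 0 stroke at R1
bond 1 stroke at R2
bond 2 stroke at R3
bond 3 stroke at J1
bond 4 stroke at R4
bond 5 stroke at Sf1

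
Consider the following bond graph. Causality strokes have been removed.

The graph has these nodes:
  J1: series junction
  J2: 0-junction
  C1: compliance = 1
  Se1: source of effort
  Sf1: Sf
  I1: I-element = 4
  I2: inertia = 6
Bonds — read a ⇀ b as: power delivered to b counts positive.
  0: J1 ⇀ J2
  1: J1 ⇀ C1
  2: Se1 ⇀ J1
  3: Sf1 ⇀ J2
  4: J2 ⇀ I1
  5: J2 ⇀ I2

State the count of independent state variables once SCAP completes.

3  (C1, I1, I2 all integral)

β2 →J1  (Se1 fixes effort; stroke away)
β3 →Sf1  (Sf1: flow source, stroke at near end)
β1 →J1  (C1 integral (e out))
β0 →J2  (J1: last free bond brings flow in)
β4 →I1  (0-jn J2 has e-setter on 0)
β5 →I2  (J2 effort already set via bond 0)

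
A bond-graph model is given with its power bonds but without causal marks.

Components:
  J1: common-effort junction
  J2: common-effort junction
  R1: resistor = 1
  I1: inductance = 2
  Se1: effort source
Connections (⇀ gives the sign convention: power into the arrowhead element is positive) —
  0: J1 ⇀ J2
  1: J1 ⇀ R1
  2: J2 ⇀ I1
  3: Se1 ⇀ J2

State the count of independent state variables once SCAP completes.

1  (I1 all integral)

b3 →J2  (Se1: effort source, stroke at far end)
b0 →J1  (J2: bond 3 brought effort, rest push out)
b2 →I1  (common-e at J2 fixed by 3)
b1 →R1  (common-e at J1 fixed by 0)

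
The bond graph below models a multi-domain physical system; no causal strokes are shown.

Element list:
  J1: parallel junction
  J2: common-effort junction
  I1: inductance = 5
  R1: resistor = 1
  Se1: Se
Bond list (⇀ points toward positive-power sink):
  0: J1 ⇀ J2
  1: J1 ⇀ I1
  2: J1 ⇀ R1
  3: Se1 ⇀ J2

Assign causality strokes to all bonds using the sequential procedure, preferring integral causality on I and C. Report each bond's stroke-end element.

b3 stroke at J2  (Se1 fixes effort; stroke away)
b0 stroke at J1  (common-e at J2 fixed by 3)
b1 stroke at I1  (common-e at J1 fixed by 0)
b2 stroke at R1  (0-jn J1 has e-setter on 0)

β0 →J1
β1 →I1
β2 →R1
β3 →J2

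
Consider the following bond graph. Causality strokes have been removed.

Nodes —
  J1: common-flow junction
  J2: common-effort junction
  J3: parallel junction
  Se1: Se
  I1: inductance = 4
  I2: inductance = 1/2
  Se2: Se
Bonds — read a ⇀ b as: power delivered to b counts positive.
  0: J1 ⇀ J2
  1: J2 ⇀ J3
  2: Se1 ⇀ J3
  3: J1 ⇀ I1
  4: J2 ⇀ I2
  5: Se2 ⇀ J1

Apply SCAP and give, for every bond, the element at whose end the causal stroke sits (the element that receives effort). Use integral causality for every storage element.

#2 →J3  (Se1 (Se) sets effort on bond)
#5 →J1  (Se2 (Se) sets effort on bond)
#1 →J2  (0-jn J3 has e-setter on 2)
#0 →J1  (0-jn J2 has e-setter on 1)
#4 →I2  (J2 effort already set via bond 1)
#3 →I1  (J1 needs exactly one f-in)

b0 |J1
b1 |J2
b2 |J3
b3 |I1
b4 |I2
b5 |J1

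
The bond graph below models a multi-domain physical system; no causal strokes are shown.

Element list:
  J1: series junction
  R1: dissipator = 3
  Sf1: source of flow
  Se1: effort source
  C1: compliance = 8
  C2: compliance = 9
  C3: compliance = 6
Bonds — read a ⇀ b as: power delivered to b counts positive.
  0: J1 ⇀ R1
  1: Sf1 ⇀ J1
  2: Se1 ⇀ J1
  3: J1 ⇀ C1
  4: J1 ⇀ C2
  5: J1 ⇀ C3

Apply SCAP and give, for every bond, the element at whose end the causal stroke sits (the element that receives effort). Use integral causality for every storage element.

bond 1 stroke→Sf1  (Sf1: flow source, stroke at near end)
bond 2 stroke→J1  (Se1 (Se) sets effort on bond)
bond 0 stroke→J1  (1-jn J1 has f-setter on 1)
bond 3 stroke→J1  (J1: bond 1 brought flow, rest push out)
bond 4 stroke→J1  (1-jn J1 has f-setter on 1)
bond 5 stroke→J1  (1-jn J1 has f-setter on 1)

β0 stroke at J1
β1 stroke at Sf1
β2 stroke at J1
β3 stroke at J1
β4 stroke at J1
β5 stroke at J1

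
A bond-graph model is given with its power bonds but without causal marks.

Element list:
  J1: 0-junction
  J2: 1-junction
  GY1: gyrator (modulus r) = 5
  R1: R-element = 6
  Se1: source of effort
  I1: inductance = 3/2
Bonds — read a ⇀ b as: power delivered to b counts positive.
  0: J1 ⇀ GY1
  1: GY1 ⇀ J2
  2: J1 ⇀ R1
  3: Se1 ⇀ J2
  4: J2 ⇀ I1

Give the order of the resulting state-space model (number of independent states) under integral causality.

1  (I1 all integral)

b3 →J2  (Se1: effort source, stroke at far end)
b4 →I1  (I1: I, integral causality)
b1 →J2  (1-jn J2 has f-setter on 4)
b0 →J1  (through GY1, causality inverts; strokes same side of GY1)
b2 →R1  (common-e at J1 fixed by 0)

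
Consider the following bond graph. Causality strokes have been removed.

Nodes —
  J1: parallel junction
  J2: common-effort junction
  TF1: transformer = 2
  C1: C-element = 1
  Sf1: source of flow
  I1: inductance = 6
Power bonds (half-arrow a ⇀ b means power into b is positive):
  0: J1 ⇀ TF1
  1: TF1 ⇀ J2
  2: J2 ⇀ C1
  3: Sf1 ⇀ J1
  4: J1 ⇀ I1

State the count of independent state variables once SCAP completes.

bond 3 →Sf1  (Sf1 (Sf) sets flow on bond)
bond 2 →J2  (C1: C, integral causality)
bond 1 →TF1  (J2: bond 2 brought effort, rest push out)
bond 0 →J1  (TF TF1: opposite of bond 1)
bond 4 →I1  (0-jn J1 has e-setter on 0)

2  (C1, I1 all integral)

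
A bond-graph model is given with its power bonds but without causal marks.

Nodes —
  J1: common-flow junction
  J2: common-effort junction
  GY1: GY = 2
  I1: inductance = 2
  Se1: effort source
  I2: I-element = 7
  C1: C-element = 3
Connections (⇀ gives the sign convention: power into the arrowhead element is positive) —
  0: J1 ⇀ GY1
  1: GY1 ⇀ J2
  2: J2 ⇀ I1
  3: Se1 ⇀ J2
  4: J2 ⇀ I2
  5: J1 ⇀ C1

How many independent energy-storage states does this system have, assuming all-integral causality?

3  (C1, I1, I2 all integral)

b3 stroke at J2  (Se1 (Se) sets effort on bond)
b1 stroke at GY1  (common-e at J2 fixed by 3)
b2 stroke at I1  (J2 effort already set via bond 3)
b4 stroke at I2  (J2: bond 3 brought effort, rest push out)
b0 stroke at GY1  (GY GY1: same side as bond 1)
b5 stroke at J1  (J1: bond 0 brought flow, rest push out)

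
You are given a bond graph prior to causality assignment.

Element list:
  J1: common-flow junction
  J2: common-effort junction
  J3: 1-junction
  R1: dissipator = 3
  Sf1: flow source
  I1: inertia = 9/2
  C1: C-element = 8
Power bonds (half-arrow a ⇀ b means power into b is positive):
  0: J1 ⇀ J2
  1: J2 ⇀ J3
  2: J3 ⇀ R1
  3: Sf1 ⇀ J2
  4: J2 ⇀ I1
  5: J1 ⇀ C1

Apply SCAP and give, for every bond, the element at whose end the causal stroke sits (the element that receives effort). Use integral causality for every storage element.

#3 →Sf1  (Sf1 (Sf) sets flow on bond)
#4 →I1  (I1 integral (f out))
#5 →J1  (C1 outputs effort q/C1)
#0 →J2  (only one flow-in slot at J1)
#1 →J3  (J2 effort already set via bond 0)
#2 →R1  (closing 1-jn rule on J3)

b0 stroke→J2
b1 stroke→J3
b2 stroke→R1
b3 stroke→Sf1
b4 stroke→I1
b5 stroke→J1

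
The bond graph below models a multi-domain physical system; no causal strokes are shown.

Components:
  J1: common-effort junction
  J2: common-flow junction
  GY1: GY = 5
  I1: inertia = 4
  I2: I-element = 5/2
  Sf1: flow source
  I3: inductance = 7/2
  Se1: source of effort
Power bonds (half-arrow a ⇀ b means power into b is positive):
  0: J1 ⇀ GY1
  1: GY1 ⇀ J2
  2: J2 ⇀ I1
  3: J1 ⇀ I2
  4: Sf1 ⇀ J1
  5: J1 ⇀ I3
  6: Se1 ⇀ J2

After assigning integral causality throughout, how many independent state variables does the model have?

3  (I1, I2, I3 all integral)

bond 4 |Sf1  (Sf1 (Sf) sets flow on bond)
bond 6 |J2  (Se1 fixes effort; stroke away)
bond 2 |I1  (I1: I, integral causality)
bond 1 |J2  (1-jn J2 has f-setter on 2)
bond 0 |J1  (GY1 both-in/both-out from 1)
bond 3 |I2  (J1: bond 0 brought effort, rest push out)
bond 5 |I3  (J1 effort already set via bond 0)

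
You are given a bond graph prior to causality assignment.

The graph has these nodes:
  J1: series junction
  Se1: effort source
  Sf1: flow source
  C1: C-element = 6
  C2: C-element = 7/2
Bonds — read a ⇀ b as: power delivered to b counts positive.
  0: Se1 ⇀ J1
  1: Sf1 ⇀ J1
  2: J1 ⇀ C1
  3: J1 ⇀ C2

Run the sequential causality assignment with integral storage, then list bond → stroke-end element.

bond 0 →J1  (Se1 (Se) sets effort on bond)
bond 1 →Sf1  (Sf1: flow source, stroke at near end)
bond 2 →J1  (1-jn J1 has f-setter on 1)
bond 3 →J1  (J1 flow already set via bond 1)

bond 0 |J1
bond 1 |Sf1
bond 2 |J1
bond 3 |J1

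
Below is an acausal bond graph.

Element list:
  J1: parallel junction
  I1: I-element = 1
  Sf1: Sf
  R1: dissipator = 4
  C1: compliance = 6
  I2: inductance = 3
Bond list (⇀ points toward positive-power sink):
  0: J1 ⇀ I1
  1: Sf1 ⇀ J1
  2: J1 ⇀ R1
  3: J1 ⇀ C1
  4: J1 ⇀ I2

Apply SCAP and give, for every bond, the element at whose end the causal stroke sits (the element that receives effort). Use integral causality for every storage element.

β1 |Sf1  (Sf1 fixes flow; stroke at Sf1)
β0 |I1  (I1 integral (f out))
β3 |J1  (C1: C, integral causality)
β2 |R1  (J1 effort already set via bond 3)
β4 |I2  (common-e at J1 fixed by 3)

b0 |I1
b1 |Sf1
b2 |R1
b3 |J1
b4 |I2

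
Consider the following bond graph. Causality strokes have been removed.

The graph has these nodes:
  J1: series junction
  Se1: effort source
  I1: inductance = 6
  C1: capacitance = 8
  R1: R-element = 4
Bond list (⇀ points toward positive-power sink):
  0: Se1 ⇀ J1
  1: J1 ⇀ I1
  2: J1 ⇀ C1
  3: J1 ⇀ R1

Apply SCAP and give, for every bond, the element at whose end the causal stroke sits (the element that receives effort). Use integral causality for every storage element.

b0 →J1
b1 →I1
b2 →J1
b3 →J1

β0 stroke at J1  (Se1: effort source, stroke at far end)
β1 stroke at I1  (I1 outputs flow p/I1)
β2 stroke at J1  (common-f at J1 fixed by 1)
β3 stroke at J1  (J1: bond 1 brought flow, rest push out)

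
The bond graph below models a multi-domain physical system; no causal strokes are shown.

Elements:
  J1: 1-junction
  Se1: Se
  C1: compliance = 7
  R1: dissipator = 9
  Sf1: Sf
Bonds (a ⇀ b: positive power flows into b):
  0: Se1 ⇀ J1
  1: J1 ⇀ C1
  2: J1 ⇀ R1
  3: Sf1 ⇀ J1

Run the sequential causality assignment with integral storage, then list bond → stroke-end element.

#0 |J1  (Se1 (Se) sets effort on bond)
#3 |Sf1  (Sf1: flow source, stroke at near end)
#1 |J1  (J1: bond 3 brought flow, rest push out)
#2 |J1  (J1: bond 3 brought flow, rest push out)

β0 →J1
β1 →J1
β2 →J1
β3 →Sf1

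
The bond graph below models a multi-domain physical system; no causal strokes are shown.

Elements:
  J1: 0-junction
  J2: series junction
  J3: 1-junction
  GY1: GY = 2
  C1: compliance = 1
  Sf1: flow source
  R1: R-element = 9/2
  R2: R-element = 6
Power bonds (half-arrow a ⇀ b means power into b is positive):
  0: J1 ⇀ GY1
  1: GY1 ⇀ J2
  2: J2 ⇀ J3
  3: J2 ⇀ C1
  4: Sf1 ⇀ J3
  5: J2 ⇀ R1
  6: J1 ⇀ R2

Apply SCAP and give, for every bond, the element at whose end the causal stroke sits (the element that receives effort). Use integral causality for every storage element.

bond 4 stroke→Sf1  (Sf1: flow source, stroke at near end)
bond 2 stroke→J3  (J3: bond 4 brought flow, rest push out)
bond 1 stroke→J2  (J2 flow already set via bond 2)
bond 3 stroke→J2  (J2 flow already set via bond 2)
bond 5 stroke→J2  (common-f at J2 fixed by 2)
bond 0 stroke→J1  (GY GY1: same side as bond 1)
bond 6 stroke→R2  (J1 effort already set via bond 0)

β0 stroke at J1
β1 stroke at J2
β2 stroke at J3
β3 stroke at J2
β4 stroke at Sf1
β5 stroke at J2
β6 stroke at R2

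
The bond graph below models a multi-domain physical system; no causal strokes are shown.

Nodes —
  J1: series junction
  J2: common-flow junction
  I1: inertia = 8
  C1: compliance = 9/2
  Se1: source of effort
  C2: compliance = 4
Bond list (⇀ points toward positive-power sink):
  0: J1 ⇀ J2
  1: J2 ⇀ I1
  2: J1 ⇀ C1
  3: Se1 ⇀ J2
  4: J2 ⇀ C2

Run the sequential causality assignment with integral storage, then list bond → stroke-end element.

#0 →J2
#1 →I1
#2 →J1
#3 →J2
#4 →J2

#3 stroke at J2  (Se1 fixes effort; stroke away)
#1 stroke at I1  (I1: I, integral causality)
#0 stroke at J2  (J2 flow already set via bond 1)
#4 stroke at J2  (common-f at J2 fixed by 1)
#2 stroke at J1  (J1 flow already set via bond 0)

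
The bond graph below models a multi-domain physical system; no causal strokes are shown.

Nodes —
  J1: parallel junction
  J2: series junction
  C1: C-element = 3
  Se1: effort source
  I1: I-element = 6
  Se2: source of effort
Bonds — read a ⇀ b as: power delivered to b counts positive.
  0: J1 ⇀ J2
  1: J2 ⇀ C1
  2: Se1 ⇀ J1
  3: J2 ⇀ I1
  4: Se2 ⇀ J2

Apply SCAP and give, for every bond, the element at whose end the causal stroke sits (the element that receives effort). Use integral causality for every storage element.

bond 2 stroke at J1  (Se1 fixes effort; stroke away)
bond 4 stroke at J2  (source Se2 imposes e)
bond 0 stroke at J2  (0-jn J1 has e-setter on 2)
bond 1 stroke at J2  (prefer integral on C1)
bond 3 stroke at I1  (only one flow-in slot at J2)

#0 →J2
#1 →J2
#2 →J1
#3 →I1
#4 →J2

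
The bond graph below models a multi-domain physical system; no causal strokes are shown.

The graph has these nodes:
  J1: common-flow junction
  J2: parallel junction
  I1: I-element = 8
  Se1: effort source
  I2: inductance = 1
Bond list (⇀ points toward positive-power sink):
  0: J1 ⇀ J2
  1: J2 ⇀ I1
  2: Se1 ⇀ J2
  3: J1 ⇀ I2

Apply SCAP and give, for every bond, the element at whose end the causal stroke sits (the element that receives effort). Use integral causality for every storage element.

b2 →J2  (Se1 (Se) sets effort on bond)
b0 →J1  (J2: bond 2 brought effort, rest push out)
b1 →I1  (0-jn J2 has e-setter on 2)
b3 →I2  (J1: last free bond brings flow in)

b0 |J1
b1 |I1
b2 |J2
b3 |I2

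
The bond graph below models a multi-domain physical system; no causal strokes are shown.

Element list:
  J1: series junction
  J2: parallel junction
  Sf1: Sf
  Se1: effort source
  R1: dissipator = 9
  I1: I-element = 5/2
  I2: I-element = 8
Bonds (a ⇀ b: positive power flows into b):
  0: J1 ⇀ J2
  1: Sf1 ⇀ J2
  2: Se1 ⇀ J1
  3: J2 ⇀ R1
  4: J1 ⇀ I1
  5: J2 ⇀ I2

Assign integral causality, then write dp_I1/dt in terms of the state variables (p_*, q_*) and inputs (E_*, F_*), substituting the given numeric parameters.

dp_I1/dt = E_Se1 - 9*F_Sf1 - 18*p_I1/5 + 9*p_I2/8

#1 |Sf1  (Sf1 fixes flow; stroke at Sf1)
#2 |J1  (Se1 fixes effort; stroke away)
#4 |I1  (I1: I, integral causality)
#0 |J1  (J1: bond 4 brought flow, rest push out)
#5 |I2  (I2 outputs flow p/I2)
#3 |J2  (only one effort-in slot at J2)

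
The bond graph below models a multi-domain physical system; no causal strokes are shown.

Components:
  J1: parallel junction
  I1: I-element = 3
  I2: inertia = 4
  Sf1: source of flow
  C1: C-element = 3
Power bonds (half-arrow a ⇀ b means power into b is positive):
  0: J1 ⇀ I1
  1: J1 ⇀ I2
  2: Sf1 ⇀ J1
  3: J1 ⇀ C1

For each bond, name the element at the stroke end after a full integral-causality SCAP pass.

bond 2 |Sf1  (Sf1: flow source, stroke at near end)
bond 0 |I1  (I1: I, integral causality)
bond 1 |I2  (I2 integral (f out))
bond 3 |J1  (only one effort-in slot at J1)

b0 |I1
b1 |I2
b2 |Sf1
b3 |J1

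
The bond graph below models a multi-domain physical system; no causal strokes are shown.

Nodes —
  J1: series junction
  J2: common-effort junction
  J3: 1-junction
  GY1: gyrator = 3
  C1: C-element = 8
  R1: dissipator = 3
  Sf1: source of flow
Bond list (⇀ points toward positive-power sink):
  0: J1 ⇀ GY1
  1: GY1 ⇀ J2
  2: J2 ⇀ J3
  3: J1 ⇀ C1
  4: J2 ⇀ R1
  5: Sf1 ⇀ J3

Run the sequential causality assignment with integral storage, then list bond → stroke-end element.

β5 |Sf1  (Sf1: flow source, stroke at near end)
β2 |J3  (J3 flow already set via bond 5)
β3 |J1  (C1: C, integral causality)
β0 |GY1  (only one flow-in slot at J1)
β1 |GY1  (GY1 both-in/both-out from 0)
β4 |J2  (closing 0-jn rule on J2)

β0 →GY1
β1 →GY1
β2 →J3
β3 →J1
β4 →J2
β5 →Sf1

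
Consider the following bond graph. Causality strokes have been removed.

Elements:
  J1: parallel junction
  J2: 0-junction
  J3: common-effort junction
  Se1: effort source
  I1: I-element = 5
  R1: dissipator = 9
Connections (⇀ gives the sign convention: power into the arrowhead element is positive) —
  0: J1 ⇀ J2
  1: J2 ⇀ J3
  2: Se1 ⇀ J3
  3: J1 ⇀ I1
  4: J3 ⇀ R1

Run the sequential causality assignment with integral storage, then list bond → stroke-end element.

#2 →J3  (Se1 fixes effort; stroke away)
#1 →J2  (0-jn J3 has e-setter on 2)
#4 →R1  (0-jn J3 has e-setter on 2)
#0 →J1  (common-e at J2 fixed by 1)
#3 →I1  (0-jn J1 has e-setter on 0)

#0 stroke at J1
#1 stroke at J2
#2 stroke at J3
#3 stroke at I1
#4 stroke at R1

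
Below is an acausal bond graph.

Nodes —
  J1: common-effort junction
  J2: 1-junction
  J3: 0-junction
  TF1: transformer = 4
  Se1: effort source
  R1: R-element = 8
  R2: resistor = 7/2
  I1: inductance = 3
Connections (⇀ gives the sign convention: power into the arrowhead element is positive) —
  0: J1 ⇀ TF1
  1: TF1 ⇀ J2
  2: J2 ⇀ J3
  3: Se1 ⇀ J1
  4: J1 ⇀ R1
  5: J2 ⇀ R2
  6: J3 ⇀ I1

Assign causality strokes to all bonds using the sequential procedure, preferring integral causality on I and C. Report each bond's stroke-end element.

#3 stroke→J1  (source Se1 imposes e)
#0 stroke→TF1  (J1 effort already set via bond 3)
#4 stroke→R1  (common-e at J1 fixed by 3)
#1 stroke→J2  (TF TF1: opposite of bond 0)
#6 stroke→I1  (I1: I, integral causality)
#2 stroke→J3  (J3 needs exactly one e-in)
#5 stroke→J2  (common-f at J2 fixed by 2)

β0 stroke at TF1
β1 stroke at J2
β2 stroke at J3
β3 stroke at J1
β4 stroke at R1
β5 stroke at J2
β6 stroke at I1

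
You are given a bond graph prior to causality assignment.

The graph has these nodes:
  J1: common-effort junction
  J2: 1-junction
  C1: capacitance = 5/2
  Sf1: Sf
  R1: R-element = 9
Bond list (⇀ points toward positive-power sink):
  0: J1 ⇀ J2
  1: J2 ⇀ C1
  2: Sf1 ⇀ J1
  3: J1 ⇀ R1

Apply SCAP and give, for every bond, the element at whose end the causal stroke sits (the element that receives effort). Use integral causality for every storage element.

b2 stroke→Sf1  (source Sf1 imposes f)
b1 stroke→J2  (prefer integral on C1)
b0 stroke→J1  (closing 1-jn rule on J2)
b3 stroke→R1  (0-jn J1 has e-setter on 0)

b0 |J1
b1 |J2
b2 |Sf1
b3 |R1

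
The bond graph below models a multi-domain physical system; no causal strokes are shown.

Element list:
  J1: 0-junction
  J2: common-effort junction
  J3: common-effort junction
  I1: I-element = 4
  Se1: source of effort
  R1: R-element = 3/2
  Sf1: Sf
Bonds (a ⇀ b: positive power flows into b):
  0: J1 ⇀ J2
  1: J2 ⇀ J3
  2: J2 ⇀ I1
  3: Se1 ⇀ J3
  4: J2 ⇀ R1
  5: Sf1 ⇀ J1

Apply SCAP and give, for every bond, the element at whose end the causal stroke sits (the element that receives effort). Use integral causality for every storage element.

bond 3 stroke→J3  (Se1: effort source, stroke at far end)
bond 5 stroke→Sf1  (Sf1: flow source, stroke at near end)
bond 0 stroke→J1  (closing 0-jn rule on J1)
bond 1 stroke→J2  (0-jn J3 has e-setter on 3)
bond 2 stroke→I1  (J2 effort already set via bond 1)
bond 4 stroke→R1  (0-jn J2 has e-setter on 1)

#0 stroke→J1
#1 stroke→J2
#2 stroke→I1
#3 stroke→J3
#4 stroke→R1
#5 stroke→Sf1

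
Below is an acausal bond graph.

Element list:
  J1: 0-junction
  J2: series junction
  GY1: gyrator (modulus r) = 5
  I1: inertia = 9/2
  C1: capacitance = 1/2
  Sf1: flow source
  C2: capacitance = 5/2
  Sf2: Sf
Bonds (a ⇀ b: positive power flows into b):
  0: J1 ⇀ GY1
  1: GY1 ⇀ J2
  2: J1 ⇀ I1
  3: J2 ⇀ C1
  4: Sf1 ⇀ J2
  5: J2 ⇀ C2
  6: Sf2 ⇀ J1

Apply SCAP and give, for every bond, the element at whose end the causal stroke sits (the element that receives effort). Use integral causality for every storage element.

#4 stroke at Sf1  (Sf1 (Sf) sets flow on bond)
#6 stroke at Sf2  (Sf2 fixes flow; stroke at Sf2)
#1 stroke at J2  (1-jn J2 has f-setter on 4)
#3 stroke at J2  (common-f at J2 fixed by 4)
#5 stroke at J2  (common-f at J2 fixed by 4)
#0 stroke at J1  (GY GY1: same side as bond 1)
#2 stroke at I1  (0-jn J1 has e-setter on 0)

β0 stroke→J1
β1 stroke→J2
β2 stroke→I1
β3 stroke→J2
β4 stroke→Sf1
β5 stroke→J2
β6 stroke→Sf2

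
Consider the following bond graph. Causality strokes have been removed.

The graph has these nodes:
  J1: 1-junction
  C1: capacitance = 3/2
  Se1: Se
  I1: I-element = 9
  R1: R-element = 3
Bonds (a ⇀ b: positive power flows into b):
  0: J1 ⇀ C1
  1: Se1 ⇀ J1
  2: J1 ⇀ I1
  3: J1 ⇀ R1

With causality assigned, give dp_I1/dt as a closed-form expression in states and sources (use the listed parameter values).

dp_I1/dt = E_Se1 - p_I1/3 - 2*q_C1/3

bond 1 →J1  (Se1 (Se) sets effort on bond)
bond 0 →J1  (C1: C, integral causality)
bond 2 →I1  (I1: I, integral causality)
bond 3 →J1  (common-f at J1 fixed by 2)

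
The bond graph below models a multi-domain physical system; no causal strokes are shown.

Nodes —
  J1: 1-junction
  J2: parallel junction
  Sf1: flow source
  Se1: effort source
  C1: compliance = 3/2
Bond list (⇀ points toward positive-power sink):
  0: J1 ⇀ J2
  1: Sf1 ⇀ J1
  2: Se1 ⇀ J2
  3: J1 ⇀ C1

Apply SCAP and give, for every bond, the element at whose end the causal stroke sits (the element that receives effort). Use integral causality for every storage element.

#0 →J1
#1 →Sf1
#2 →J2
#3 →J1

bond 1 →Sf1  (Sf1 (Sf) sets flow on bond)
bond 2 →J2  (Se1: effort source, stroke at far end)
bond 0 →J1  (1-jn J1 has f-setter on 1)
bond 3 →J1  (common-f at J1 fixed by 1)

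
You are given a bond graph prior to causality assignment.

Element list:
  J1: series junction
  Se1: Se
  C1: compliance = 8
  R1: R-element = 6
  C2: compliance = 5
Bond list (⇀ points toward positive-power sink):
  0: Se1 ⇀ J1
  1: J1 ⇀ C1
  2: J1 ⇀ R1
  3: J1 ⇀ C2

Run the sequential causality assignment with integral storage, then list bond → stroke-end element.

bond 0 stroke→J1  (source Se1 imposes e)
bond 1 stroke→J1  (C1 outputs effort q/C1)
bond 3 stroke→J1  (C2 integral (e out))
bond 2 stroke→R1  (closing 1-jn rule on J1)

b0 stroke at J1
b1 stroke at J1
b2 stroke at R1
b3 stroke at J1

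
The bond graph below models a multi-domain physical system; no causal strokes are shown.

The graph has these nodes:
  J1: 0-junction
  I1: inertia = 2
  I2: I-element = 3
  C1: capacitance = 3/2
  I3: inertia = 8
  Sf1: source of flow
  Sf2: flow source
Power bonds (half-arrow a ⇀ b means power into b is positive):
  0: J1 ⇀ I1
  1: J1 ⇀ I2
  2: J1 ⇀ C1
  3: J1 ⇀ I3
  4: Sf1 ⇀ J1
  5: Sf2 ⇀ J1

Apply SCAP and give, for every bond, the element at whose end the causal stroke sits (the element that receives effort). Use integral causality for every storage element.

b0 →I1
b1 →I2
b2 →J1
b3 →I3
b4 →Sf1
b5 →Sf2

b4 |Sf1  (source Sf1 imposes f)
b5 |Sf2  (Sf2 fixes flow; stroke at Sf2)
b0 |I1  (I1 integral (f out))
b1 |I2  (prefer integral on I2)
b2 |J1  (C1 integral (e out))
b3 |I3  (0-jn J1 has e-setter on 2)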